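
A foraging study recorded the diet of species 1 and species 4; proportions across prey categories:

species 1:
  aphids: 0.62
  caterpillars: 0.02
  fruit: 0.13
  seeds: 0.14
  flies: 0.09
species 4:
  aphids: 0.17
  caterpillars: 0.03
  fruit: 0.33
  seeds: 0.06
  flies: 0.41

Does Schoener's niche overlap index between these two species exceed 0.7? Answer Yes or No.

No

Σ|p₁ᵢ − p₂ᵢ| = 0.45 + 0.01 + 0.20 + 0.08 + 0.32 = 1.06
D = 1 − ½ × 1.06 = 1 − 0.530 = 0.4700
D = 0.4700 < 0.7 → No.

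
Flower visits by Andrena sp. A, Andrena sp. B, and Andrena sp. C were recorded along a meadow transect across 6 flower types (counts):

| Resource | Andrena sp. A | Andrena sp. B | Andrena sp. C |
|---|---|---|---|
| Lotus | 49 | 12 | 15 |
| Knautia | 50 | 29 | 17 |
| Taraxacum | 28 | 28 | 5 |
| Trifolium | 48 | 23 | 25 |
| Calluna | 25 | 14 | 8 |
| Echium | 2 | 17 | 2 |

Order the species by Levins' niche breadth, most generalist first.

Andrena sp. B > Andrena sp. A > Andrena sp. C

Proportions for Andrena sp. A (n=202): 49/202=0.2426, 50/202=0.2475, 28/202=0.1386, 48/202=0.2376, 25/202=0.1238, 2/202=0.0099
Proportions for Andrena sp. B (n=123): 12/123=0.0976, 29/123=0.2358, 28/123=0.2276, 23/123=0.1870, 14/123=0.1138, 17/123=0.1382
Proportions for Andrena sp. C (n=72): 15/72=0.2083, 17/72=0.2361, 5/72=0.0694, 25/72=0.3472, 8/72=0.1111, 2/72=0.0278
Σp_Aᵢ² = 0.2426² + 0.2475² + 0.1386² + 0.2376² + 0.1238² + 0.0099² = 0.058855 + 0.061256 + 0.019210 + 0.056454 + 0.015326 + 0.000098 = 0.211199
B_A = 1 / 0.211199 = 4.7349
Σp_Bᵢ² = 0.0976² + 0.2358² + 0.2276² + 0.1870² + 0.1138² + 0.1382² = 0.009526 + 0.055602 + 0.051802 + 0.034969 + 0.012950 + 0.019099 = 0.183948
B_B = 1 / 0.183948 = 5.4363
Σp_Cᵢ² = 0.2083² + 0.2361² + 0.0694² + 0.3472² + 0.1111² + 0.0278² = 0.043389 + 0.055743 + 0.004816 + 0.120548 + 0.012343 + 0.000773 = 0.237612
B_C = 1 / 0.237612 = 4.2085
Ranking by B (broadest → narrowest): Andrena sp. B (5.44) > Andrena sp. A (4.73) > Andrena sp. C (4.21)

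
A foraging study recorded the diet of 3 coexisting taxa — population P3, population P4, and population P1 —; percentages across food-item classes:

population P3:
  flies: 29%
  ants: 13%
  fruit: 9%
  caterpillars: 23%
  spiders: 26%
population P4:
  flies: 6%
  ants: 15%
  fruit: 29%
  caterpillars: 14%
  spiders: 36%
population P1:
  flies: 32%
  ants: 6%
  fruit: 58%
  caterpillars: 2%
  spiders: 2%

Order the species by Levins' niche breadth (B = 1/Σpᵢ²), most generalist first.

Convert percentages to proportions (divide by 100).
Σp_P3ᵢ² = 0.29² + 0.13² + 0.09² + 0.23² + 0.26² = 0.0841 + 0.0169 + 0.0081 + 0.0529 + 0.0676 = 0.2296
B_P3 = 1 / 0.2296 = 4.3554
Σp_P4ᵢ² = 0.06² + 0.15² + 0.29² + 0.14² + 0.36² = 0.0036 + 0.0225 + 0.0841 + 0.0196 + 0.1296 = 0.2594
B_P4 = 1 / 0.2594 = 3.8551
Σp_P1ᵢ² = 0.32² + 0.06² + 0.58² + 0.02² + 0.02² = 0.1024 + 0.0036 + 0.3364 + 0.0004 + 0.0004 = 0.4432
B_P1 = 1 / 0.4432 = 2.2563
Ranking by B (broadest → narrowest): population P3 (4.36) > population P4 (3.86) > population P1 (2.26)

population P3 > population P4 > population P1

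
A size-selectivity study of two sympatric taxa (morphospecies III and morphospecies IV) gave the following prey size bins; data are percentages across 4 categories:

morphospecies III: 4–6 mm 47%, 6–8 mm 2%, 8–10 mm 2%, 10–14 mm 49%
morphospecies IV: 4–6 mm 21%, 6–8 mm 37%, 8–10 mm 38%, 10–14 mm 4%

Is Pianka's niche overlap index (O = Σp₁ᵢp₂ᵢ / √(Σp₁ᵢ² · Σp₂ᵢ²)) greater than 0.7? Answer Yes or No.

No

Convert percentages to proportions (divide by 100).
Σ p₁ᵢp₂ᵢ = 0.0987 + 0.0074 + 0.0076 + 0.0196 = 0.1333
Σp_1ᵢ² = 0.47² + 0.02² + 0.02² + 0.49² = 0.2209 + 0.0004 + 0.0004 + 0.2401 = 0.4618
Σp_2ᵢ² = 0.21² + 0.37² + 0.38² + 0.04² = 0.0441 + 0.1369 + 0.1444 + 0.0016 = 0.3270
O = 0.1333 / √(0.4618 × 0.3270) = 0.1333 / 0.38860 = 0.3430
O = 0.3430 < 0.7 → No.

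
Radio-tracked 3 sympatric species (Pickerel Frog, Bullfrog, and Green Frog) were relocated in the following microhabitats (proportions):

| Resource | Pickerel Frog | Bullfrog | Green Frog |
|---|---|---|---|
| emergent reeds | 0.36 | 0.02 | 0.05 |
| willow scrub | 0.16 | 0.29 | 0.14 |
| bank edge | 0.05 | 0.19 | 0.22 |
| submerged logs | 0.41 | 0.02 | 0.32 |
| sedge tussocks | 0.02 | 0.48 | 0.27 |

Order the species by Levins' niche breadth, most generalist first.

Green Frog > Pickerel Frog > Bullfrog

Σp_Pickᵢ² = 0.36² + 0.16² + 0.05² + 0.41² + 0.02² = 0.1296 + 0.0256 + 0.0025 + 0.1681 + 0.0004 = 0.3262
B_Pick = 1 / 0.3262 = 3.0656
Σp_Bullᵢ² = 0.02² + 0.29² + 0.19² + 0.02² + 0.48² = 0.0004 + 0.0841 + 0.0361 + 0.0004 + 0.2304 = 0.3514
B_Bull = 1 / 0.3514 = 2.8458
Σp_Greeᵢ² = 0.05² + 0.14² + 0.22² + 0.32² + 0.27² = 0.0025 + 0.0196 + 0.0484 + 0.1024 + 0.0729 = 0.2458
B_Gree = 1 / 0.2458 = 4.0683
Ranking by B (broadest → narrowest): Green Frog (4.07) > Pickerel Frog (3.07) > Bullfrog (2.85)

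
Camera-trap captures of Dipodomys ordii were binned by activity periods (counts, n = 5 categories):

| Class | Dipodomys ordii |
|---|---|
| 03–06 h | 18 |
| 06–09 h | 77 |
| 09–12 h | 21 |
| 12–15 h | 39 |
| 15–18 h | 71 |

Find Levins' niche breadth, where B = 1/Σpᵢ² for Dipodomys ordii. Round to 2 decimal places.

3.85

Proportions for Dipodomys ordii (n=226): 18/226=0.0796, 77/226=0.3407, 21/226=0.0929, 39/226=0.1726, 71/226=0.3142
Σpᵢ² = 0.0796² + 0.3407² + 0.0929² + 0.1726² + 0.3142² = 0.006336 + 0.116076 + 0.008630 + 0.029791 + 0.098722 = 0.259555
B = 1 / 0.259555 = 3.8527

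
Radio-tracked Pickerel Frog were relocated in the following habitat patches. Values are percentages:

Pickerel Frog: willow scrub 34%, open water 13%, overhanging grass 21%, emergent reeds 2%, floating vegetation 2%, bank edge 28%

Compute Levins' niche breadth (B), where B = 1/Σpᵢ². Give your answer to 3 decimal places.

Convert percentages to proportions (divide by 100).
Σpᵢ² = 0.34² + 0.13² + 0.21² + 0.02² + 0.02² + 0.28² = 0.1156 + 0.0169 + 0.0441 + 0.0004 + 0.0004 + 0.0784 = 0.2558
B = 1 / 0.2558 = 3.90930

3.909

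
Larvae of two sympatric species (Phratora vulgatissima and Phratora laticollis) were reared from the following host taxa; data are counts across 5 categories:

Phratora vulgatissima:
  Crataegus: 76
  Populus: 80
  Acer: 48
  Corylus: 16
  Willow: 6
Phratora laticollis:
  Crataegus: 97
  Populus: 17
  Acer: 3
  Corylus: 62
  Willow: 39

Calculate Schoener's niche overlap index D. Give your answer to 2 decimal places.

Proportions for Phratora vulgatissima (n=226): 76/226=0.3363, 80/226=0.3540, 48/226=0.2124, 16/226=0.0708, 6/226=0.0265
Proportions for Phratora laticollis (n=218): 97/218=0.4450, 17/218=0.0780, 3/218=0.0138, 62/218=0.2844, 39/218=0.1789
Σ|p₁ᵢ − p₂ᵢ| = 0.1087 + 0.2760 + 0.1986 + 0.2136 + 0.1524 = 0.9493
D = 1 − ½ × 0.9493 = 1 − 0.47465 = 0.52535

0.53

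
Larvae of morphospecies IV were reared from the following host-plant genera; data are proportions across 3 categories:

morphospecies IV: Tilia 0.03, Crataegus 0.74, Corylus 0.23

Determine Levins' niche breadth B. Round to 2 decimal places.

Σpᵢ² = 0.03² + 0.74² + 0.23² = 0.0009 + 0.5476 + 0.0529 = 0.6014
B = 1 / 0.6014 = 1.6628

1.66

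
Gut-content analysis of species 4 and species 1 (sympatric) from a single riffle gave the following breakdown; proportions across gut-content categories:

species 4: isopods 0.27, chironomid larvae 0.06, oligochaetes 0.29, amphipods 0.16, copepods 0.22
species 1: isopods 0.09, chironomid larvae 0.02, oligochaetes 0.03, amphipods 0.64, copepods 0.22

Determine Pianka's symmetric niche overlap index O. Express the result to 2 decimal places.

0.56

Σ p₁ᵢp₂ᵢ = 0.0243 + 0.0012 + 0.0087 + 0.1024 + 0.0484 = 0.1850
Σp_1ᵢ² = 0.27² + 0.06² + 0.29² + 0.16² + 0.22² = 0.0729 + 0.0036 + 0.0841 + 0.0256 + 0.0484 = 0.2346
Σp_2ᵢ² = 0.09² + 0.02² + 0.03² + 0.64² + 0.22² = 0.0081 + 0.0004 + 0.0009 + 0.4096 + 0.0484 = 0.4674
O = 0.1850 / √(0.2346 × 0.4674) = 0.1850 / 0.33114 = 0.5587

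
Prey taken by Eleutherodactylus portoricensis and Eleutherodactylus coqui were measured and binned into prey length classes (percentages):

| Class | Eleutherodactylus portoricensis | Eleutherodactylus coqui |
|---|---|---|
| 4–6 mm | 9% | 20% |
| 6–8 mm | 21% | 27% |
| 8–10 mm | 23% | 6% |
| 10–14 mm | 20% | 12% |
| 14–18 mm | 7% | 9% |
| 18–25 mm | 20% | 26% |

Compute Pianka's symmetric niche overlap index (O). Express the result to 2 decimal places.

Convert percentages to proportions (divide by 100).
Σ p₁ᵢp₂ᵢ = 0.0180 + 0.0567 + 0.0138 + 0.0240 + 0.0063 + 0.0520 = 0.1708
Σp_1ᵢ² = 0.09² + 0.21² + 0.23² + 0.20² + 0.07² + 0.20² = 0.0081 + 0.0441 + 0.0529 + 0.0400 + 0.0049 + 0.0400 = 0.1900
Σp_2ᵢ² = 0.20² + 0.27² + 0.06² + 0.12² + 0.09² + 0.26² = 0.0400 + 0.0729 + 0.0036 + 0.0144 + 0.0081 + 0.0676 = 0.2066
O = 0.1708 / √(0.1900 × 0.2066) = 0.1708 / 0.19813 = 0.8621

0.86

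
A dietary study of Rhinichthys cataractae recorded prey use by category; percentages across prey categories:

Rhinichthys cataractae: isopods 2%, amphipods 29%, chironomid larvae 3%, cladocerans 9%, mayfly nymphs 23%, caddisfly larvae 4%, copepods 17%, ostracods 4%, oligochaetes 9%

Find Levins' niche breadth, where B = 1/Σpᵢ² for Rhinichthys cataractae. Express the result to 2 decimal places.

Convert percentages to proportions (divide by 100).
Σpᵢ² = 0.02² + 0.29² + 0.03² + 0.09² + 0.23² + 0.04² + 0.17² + 0.04² + 0.09² = 0.0004 + 0.0841 + 0.0009 + 0.0081 + 0.0529 + 0.0016 + 0.0289 + 0.0016 + 0.0081 = 0.1866
B = 1 / 0.1866 = 5.3591

5.36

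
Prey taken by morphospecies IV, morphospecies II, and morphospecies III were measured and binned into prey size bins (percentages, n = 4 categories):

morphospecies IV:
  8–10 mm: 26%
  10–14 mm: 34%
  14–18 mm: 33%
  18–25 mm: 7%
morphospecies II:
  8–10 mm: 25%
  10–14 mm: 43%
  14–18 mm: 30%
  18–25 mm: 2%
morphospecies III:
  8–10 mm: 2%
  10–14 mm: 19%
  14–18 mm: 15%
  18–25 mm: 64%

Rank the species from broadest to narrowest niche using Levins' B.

morphospecies IV > morphospecies II > morphospecies III

Convert percentages to proportions (divide by 100).
Σp_IVᵢ² = 0.26² + 0.34² + 0.33² + 0.07² = 0.0676 + 0.1156 + 0.1089 + 0.0049 = 0.2970
B_IV = 1 / 0.2970 = 3.3670
Σp_IIᵢ² = 0.25² + 0.43² + 0.30² + 0.02² = 0.0625 + 0.1849 + 0.0900 + 0.0004 = 0.3378
B_II = 1 / 0.3378 = 2.9603
Σp_IIIᵢ² = 0.02² + 0.19² + 0.15² + 0.64² = 0.0004 + 0.0361 + 0.0225 + 0.4096 = 0.4686
B_III = 1 / 0.4686 = 2.1340
Ranking by B (broadest → narrowest): morphospecies IV (3.37) > morphospecies II (2.96) > morphospecies III (2.13)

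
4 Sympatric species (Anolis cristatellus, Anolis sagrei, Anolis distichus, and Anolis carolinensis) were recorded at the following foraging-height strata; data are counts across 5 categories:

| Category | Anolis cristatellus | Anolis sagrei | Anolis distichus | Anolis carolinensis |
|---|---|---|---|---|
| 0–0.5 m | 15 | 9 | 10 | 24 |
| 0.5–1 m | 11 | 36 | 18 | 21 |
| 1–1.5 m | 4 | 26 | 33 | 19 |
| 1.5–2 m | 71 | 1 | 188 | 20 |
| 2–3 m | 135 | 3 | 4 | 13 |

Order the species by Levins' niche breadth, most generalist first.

Anolis carolinensis > Anolis sagrei > Anolis cristatellus > Anolis distichus

Proportions for Anolis cristatellus (n=236): 15/236=0.0636, 11/236=0.0466, 4/236=0.0169, 71/236=0.3008, 135/236=0.5720
Proportions for Anolis sagrei (n=75): 9/75=0.1200, 36/75=0.4800, 26/75=0.3467, 1/75=0.0133, 3/75=0.0400
Proportions for Anolis distichus (n=253): 10/253=0.0395, 18/253=0.0711, 33/253=0.1304, 188/253=0.7431, 4/253=0.0158
Proportions for Anolis carolinensis (n=97): 24/97=0.2474, 21/97=0.2165, 19/97=0.1959, 20/97=0.2062, 13/97=0.1340
Σp_crisᵢ² = 0.0636² + 0.0466² + 0.0169² + 0.3008² + 0.5720² = 0.004045 + 0.002172 + 0.000286 + 0.090481 + 0.327184 = 0.424168
B_cris = 1 / 0.424168 = 2.3576
Σp_sagrᵢ² = 0.1200² + 0.4800² + 0.3467² + 0.0133² + 0.0400² = 0.014400 + 0.230400 + 0.120201 + 0.000177 + 0.001600 = 0.366778
B_sagr = 1 / 0.366778 = 2.7264
Σp_distᵢ² = 0.0395² + 0.0711² + 0.1304² + 0.7431² + 0.0158² = 0.001560 + 0.005055 + 0.017004 + 0.552198 + 0.000250 = 0.576067
B_dist = 1 / 0.576067 = 1.7359
Σp_caroᵢ² = 0.2474² + 0.2165² + 0.1959² + 0.2062² + 0.1340² = 0.061207 + 0.046872 + 0.038377 + 0.042518 + 0.017956 = 0.206930
B_caro = 1 / 0.206930 = 4.8326
Ranking by B (broadest → narrowest): Anolis carolinensis (4.83) > Anolis sagrei (2.73) > Anolis cristatellus (2.36) > Anolis distichus (1.74)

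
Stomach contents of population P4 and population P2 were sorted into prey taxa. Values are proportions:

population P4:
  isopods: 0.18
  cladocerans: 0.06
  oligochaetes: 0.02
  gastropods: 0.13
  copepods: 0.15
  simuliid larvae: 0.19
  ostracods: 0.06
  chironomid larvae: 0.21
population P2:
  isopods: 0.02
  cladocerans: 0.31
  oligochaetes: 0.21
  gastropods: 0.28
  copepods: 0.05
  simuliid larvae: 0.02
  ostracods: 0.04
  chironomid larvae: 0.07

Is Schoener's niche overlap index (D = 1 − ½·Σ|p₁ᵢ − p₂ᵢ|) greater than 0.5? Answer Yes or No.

No

Σ|p₁ᵢ − p₂ᵢ| = 0.16 + 0.25 + 0.19 + 0.15 + 0.10 + 0.17 + 0.02 + 0.14 = 1.18
D = 1 − ½ × 1.18 = 1 − 0.590 = 0.4100
D = 0.4100 < 0.5 → No.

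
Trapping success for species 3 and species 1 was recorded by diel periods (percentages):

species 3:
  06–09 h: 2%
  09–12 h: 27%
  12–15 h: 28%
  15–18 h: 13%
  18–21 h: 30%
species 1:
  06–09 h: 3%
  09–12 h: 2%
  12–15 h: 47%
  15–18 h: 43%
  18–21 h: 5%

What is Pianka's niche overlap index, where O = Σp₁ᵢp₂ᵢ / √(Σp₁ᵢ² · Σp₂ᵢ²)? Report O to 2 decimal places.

0.64

Convert percentages to proportions (divide by 100).
Σ p₁ᵢp₂ᵢ = 0.0006 + 0.0054 + 0.1316 + 0.0559 + 0.0150 = 0.2085
Σp_1ᵢ² = 0.02² + 0.27² + 0.28² + 0.13² + 0.30² = 0.0004 + 0.0729 + 0.0784 + 0.0169 + 0.0900 = 0.2586
Σp_2ᵢ² = 0.03² + 0.02² + 0.47² + 0.43² + 0.05² = 0.0009 + 0.0004 + 0.2209 + 0.1849 + 0.0025 = 0.4096
O = 0.2085 / √(0.2586 × 0.4096) = 0.2085 / 0.32546 = 0.6406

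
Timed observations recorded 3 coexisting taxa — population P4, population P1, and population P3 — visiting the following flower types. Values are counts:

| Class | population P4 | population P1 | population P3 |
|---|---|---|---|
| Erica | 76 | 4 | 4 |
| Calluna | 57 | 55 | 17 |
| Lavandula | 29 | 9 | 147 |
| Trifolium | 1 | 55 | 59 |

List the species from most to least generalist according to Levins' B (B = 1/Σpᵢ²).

Proportions for population P4 (n=163): 76/163=0.4663, 57/163=0.3497, 29/163=0.1779, 1/163=0.0061
Proportions for population P1 (n=123): 4/123=0.0325, 55/123=0.4472, 9/123=0.0732, 55/123=0.4472
Proportions for population P3 (n=227): 4/227=0.0176, 17/227=0.0749, 147/227=0.6476, 59/227=0.2599
Σp_P4ᵢ² = 0.4663² + 0.3497² + 0.1779² + 0.0061² = 0.217436 + 0.122290 + 0.031648 + 0.000037 = 0.371411
B_P4 = 1 / 0.371411 = 2.6924
Σp_P1ᵢ² = 0.0325² + 0.4472² + 0.0732² + 0.4472² = 0.001056 + 0.199988 + 0.005358 + 0.199988 = 0.406390
B_P1 = 1 / 0.406390 = 2.4607
Σp_P3ᵢ² = 0.0176² + 0.0749² + 0.6476² + 0.2599² = 0.000310 + 0.005610 + 0.419386 + 0.067548 = 0.492854
B_P3 = 1 / 0.492854 = 2.0290
Ranking by B (broadest → narrowest): population P4 (2.69) > population P1 (2.46) > population P3 (2.03)

population P4 > population P1 > population P3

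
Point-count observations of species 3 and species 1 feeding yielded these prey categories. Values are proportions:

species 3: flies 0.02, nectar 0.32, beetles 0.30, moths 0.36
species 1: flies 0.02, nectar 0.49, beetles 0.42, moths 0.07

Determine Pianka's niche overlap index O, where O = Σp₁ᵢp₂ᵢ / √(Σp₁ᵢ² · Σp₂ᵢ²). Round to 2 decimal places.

0.84

Σ p₁ᵢp₂ᵢ = 0.0004 + 0.1568 + 0.1260 + 0.0252 = 0.3084
Σp_1ᵢ² = 0.02² + 0.32² + 0.30² + 0.36² = 0.0004 + 0.1024 + 0.0900 + 0.1296 = 0.3224
Σp_2ᵢ² = 0.02² + 0.49² + 0.42² + 0.07² = 0.0004 + 0.2401 + 0.1764 + 0.0049 = 0.4218
O = 0.3084 / √(0.3224 × 0.4218) = 0.3084 / 0.36877 = 0.8363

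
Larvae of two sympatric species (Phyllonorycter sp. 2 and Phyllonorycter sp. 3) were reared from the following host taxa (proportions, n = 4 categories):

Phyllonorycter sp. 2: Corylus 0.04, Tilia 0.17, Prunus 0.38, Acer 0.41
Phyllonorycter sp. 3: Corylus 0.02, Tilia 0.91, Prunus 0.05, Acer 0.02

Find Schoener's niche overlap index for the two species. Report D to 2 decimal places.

Σ|p₁ᵢ − p₂ᵢ| = 0.02 + 0.74 + 0.33 + 0.39 = 1.48
D = 1 − ½ × 1.48 = 1 − 0.740 = 0.2600

0.26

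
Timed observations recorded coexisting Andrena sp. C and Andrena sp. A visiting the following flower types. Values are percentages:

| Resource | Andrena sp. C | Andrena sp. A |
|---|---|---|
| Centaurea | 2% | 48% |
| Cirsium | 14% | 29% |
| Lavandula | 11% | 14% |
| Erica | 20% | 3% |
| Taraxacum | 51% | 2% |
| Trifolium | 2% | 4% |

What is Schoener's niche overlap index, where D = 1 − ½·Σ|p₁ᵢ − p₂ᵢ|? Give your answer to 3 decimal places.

Convert percentages to proportions (divide by 100).
Σ|p₁ᵢ − p₂ᵢ| = 0.46 + 0.15 + 0.03 + 0.17 + 0.49 + 0.02 = 1.32
D = 1 − ½ × 1.32 = 1 − 0.660 = 0.34000

0.340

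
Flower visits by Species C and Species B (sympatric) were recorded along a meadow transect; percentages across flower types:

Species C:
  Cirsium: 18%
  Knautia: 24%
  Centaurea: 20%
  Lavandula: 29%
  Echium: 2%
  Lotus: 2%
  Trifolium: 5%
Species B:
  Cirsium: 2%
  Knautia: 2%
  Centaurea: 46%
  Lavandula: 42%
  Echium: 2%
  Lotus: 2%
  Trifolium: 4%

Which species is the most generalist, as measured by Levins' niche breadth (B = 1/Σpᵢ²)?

Species C

Convert percentages to proportions (divide by 100).
Σp_Cᵢ² = 0.18² + 0.24² + 0.20² + 0.29² + 0.02² + 0.02² + 0.05² = 0.0324 + 0.0576 + 0.0400 + 0.0841 + 0.0004 + 0.0004 + 0.0025 = 0.2174
B_C = 1 / 0.2174 = 4.5998
Σp_Bᵢ² = 0.02² + 0.02² + 0.46² + 0.42² + 0.02² + 0.02² + 0.04² = 0.0004 + 0.0004 + 0.2116 + 0.1764 + 0.0004 + 0.0004 + 0.0016 = 0.3912
B_B = 1 / 0.3912 = 2.5562
Highest B → broadest niche (most generalist): Species C (B = 4.60).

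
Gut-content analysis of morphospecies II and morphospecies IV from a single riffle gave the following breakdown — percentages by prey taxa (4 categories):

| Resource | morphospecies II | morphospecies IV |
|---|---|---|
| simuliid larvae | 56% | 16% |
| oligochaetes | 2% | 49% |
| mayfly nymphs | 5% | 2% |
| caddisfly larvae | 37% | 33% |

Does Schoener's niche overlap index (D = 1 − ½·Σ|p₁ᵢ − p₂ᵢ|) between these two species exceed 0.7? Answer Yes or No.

No

Convert percentages to proportions (divide by 100).
Σ|p₁ᵢ − p₂ᵢ| = 0.40 + 0.47 + 0.03 + 0.04 = 0.94
D = 1 − ½ × 0.94 = 1 − 0.470 = 0.5300
D = 0.5300 < 0.7 → No.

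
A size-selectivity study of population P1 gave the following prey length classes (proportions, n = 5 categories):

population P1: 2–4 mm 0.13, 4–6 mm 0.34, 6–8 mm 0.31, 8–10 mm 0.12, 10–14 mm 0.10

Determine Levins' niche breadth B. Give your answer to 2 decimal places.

Σpᵢ² = 0.13² + 0.34² + 0.31² + 0.12² + 0.10² = 0.0169 + 0.1156 + 0.0961 + 0.0144 + 0.0100 = 0.2530
B = 1 / 0.2530 = 3.9526

3.95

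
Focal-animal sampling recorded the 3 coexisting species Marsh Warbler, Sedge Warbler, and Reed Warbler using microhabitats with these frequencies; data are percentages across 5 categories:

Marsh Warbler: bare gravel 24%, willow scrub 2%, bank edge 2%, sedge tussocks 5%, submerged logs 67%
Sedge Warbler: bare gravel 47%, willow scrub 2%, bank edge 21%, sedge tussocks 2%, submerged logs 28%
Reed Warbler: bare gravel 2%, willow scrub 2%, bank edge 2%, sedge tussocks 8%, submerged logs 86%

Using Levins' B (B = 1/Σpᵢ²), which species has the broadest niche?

Sedge Warbler

Convert percentages to proportions (divide by 100).
Σp_Marsᵢ² = 0.24² + 0.02² + 0.02² + 0.05² + 0.67² = 0.0576 + 0.0004 + 0.0004 + 0.0025 + 0.4489 = 0.5098
B_Mars = 1 / 0.5098 = 1.9616
Σp_Sedgᵢ² = 0.47² + 0.02² + 0.21² + 0.02² + 0.28² = 0.2209 + 0.0004 + 0.0441 + 0.0004 + 0.0784 = 0.3442
B_Sedg = 1 / 0.3442 = 2.9053
Σp_Reedᵢ² = 0.02² + 0.02² + 0.02² + 0.08² + 0.86² = 0.0004 + 0.0004 + 0.0004 + 0.0064 + 0.7396 = 0.7472
B_Reed = 1 / 0.7472 = 1.3383
Highest B → broadest niche (most generalist): Sedge Warbler (B = 2.91).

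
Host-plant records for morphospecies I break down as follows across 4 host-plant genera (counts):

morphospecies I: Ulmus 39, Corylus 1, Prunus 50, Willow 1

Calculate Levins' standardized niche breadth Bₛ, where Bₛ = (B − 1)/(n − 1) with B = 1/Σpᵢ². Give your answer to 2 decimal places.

0.35

Proportions for morphospecies I (n=91): 39/91=0.4286, 1/91=0.0110, 50/91=0.5495, 1/91=0.0110
Σpᵢ² = 0.4286² + 0.0110² + 0.5495² + 0.0110² = 0.183698 + 0.000121 + 0.301950 + 0.000121 = 0.485890
B = 1 / 0.485890 = 2.0581
Bₛ = (B − 1)/(n − 1) = (2.0581 − 1)/(4 − 1) = 1.0581/3 = 0.3527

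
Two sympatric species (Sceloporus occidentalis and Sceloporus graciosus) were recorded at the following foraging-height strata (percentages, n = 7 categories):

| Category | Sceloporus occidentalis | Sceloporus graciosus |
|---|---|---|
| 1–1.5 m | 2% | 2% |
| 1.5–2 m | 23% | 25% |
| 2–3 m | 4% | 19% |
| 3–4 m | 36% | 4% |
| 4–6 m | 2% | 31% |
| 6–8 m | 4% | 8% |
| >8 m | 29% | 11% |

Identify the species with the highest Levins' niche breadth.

Convert percentages to proportions (divide by 100).
Σp_occiᵢ² = 0.02² + 0.23² + 0.04² + 0.36² + 0.02² + 0.04² + 0.29² = 0.0004 + 0.0529 + 0.0016 + 0.1296 + 0.0004 + 0.0016 + 0.0841 = 0.2706
B_occi = 1 / 0.2706 = 3.6955
Σp_gracᵢ² = 0.02² + 0.25² + 0.19² + 0.04² + 0.31² + 0.08² + 0.11² = 0.0004 + 0.0625 + 0.0361 + 0.0016 + 0.0961 + 0.0064 + 0.0121 = 0.2152
B_grac = 1 / 0.2152 = 4.6468
Highest B → broadest niche (most generalist): Sceloporus graciosus (B = 4.65).

Sceloporus graciosus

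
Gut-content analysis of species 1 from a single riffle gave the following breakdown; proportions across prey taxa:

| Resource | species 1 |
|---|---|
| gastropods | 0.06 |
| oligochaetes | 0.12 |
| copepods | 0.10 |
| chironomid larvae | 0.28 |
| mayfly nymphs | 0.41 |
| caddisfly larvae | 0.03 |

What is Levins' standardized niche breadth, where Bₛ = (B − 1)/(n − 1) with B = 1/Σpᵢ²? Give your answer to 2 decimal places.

0.53

Σpᵢ² = 0.06² + 0.12² + 0.10² + 0.28² + 0.41² + 0.03² = 0.0036 + 0.0144 + 0.0100 + 0.0784 + 0.1681 + 0.0009 = 0.2754
B = 1 / 0.2754 = 3.6311
Bₛ = (B − 1)/(n − 1) = (3.6311 − 1)/(6 − 1) = 2.6311/5 = 0.5262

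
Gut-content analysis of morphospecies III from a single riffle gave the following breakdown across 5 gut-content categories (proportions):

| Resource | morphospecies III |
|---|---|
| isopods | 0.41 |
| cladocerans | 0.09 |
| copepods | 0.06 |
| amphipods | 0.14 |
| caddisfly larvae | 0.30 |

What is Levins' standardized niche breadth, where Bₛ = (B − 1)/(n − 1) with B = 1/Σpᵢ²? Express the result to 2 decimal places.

0.61

Σpᵢ² = 0.41² + 0.09² + 0.06² + 0.14² + 0.30² = 0.1681 + 0.0081 + 0.0036 + 0.0196 + 0.0900 = 0.2894
B = 1 / 0.2894 = 3.4554
Bₛ = (B − 1)/(n − 1) = (3.4554 − 1)/(5 − 1) = 2.4554/4 = 0.6139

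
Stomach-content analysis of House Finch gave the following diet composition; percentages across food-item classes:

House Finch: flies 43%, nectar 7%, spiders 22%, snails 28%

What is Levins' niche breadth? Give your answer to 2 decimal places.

3.16

Convert percentages to proportions (divide by 100).
Σpᵢ² = 0.43² + 0.07² + 0.22² + 0.28² = 0.1849 + 0.0049 + 0.0484 + 0.0784 = 0.3166
B = 1 / 0.3166 = 3.1586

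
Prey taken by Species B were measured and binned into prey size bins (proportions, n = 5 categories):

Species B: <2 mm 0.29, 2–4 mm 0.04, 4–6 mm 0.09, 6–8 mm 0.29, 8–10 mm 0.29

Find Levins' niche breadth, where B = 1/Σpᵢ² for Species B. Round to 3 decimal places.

3.817

Σpᵢ² = 0.29² + 0.04² + 0.09² + 0.29² + 0.29² = 0.0841 + 0.0016 + 0.0081 + 0.0841 + 0.0841 = 0.2620
B = 1 / 0.2620 = 3.81679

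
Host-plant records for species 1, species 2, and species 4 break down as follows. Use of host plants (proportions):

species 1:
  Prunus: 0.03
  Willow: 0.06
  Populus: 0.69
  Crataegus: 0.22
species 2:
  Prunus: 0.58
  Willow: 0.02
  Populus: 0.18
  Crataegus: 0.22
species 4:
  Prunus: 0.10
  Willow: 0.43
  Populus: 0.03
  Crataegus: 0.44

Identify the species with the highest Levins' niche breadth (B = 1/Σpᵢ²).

Σp_1ᵢ² = 0.03² + 0.06² + 0.69² + 0.22² = 0.0009 + 0.0036 + 0.4761 + 0.0484 = 0.5290
B_1 = 1 / 0.5290 = 1.8904
Σp_2ᵢ² = 0.58² + 0.02² + 0.18² + 0.22² = 0.3364 + 0.0004 + 0.0324 + 0.0484 = 0.4176
B_2 = 1 / 0.4176 = 2.3946
Σp_4ᵢ² = 0.10² + 0.43² + 0.03² + 0.44² = 0.0100 + 0.1849 + 0.0009 + 0.1936 = 0.3894
B_4 = 1 / 0.3894 = 2.5681
Highest B → broadest niche (most generalist): species 4 (B = 2.57).

species 4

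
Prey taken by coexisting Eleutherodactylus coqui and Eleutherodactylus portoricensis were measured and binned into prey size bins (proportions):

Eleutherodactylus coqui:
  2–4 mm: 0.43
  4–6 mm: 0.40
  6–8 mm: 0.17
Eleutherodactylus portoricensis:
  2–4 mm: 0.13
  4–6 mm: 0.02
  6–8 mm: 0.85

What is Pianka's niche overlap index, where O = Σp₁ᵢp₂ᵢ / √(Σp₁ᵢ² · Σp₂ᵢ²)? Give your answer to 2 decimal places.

Σ p₁ᵢp₂ᵢ = 0.0559 + 0.0080 + 0.1445 = 0.2084
Σp_1ᵢ² = 0.43² + 0.40² + 0.17² = 0.1849 + 0.1600 + 0.0289 = 0.3738
Σp_2ᵢ² = 0.13² + 0.02² + 0.85² = 0.0169 + 0.0004 + 0.7225 = 0.7398
O = 0.2084 / √(0.3738 × 0.7398) = 0.2084 / 0.52587 = 0.3963

0.40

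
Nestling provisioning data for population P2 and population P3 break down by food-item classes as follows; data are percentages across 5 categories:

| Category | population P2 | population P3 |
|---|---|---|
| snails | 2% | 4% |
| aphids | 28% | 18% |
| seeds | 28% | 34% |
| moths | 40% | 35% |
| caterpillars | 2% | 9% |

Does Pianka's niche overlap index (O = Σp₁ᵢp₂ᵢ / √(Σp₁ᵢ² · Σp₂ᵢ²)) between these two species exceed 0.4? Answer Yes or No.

Convert percentages to proportions (divide by 100).
Σ p₁ᵢp₂ᵢ = 0.0008 + 0.0504 + 0.0952 + 0.1400 + 0.0018 = 0.2882
Σp_1ᵢ² = 0.02² + 0.28² + 0.28² + 0.40² + 0.02² = 0.0004 + 0.0784 + 0.0784 + 0.1600 + 0.0004 = 0.3176
Σp_2ᵢ² = 0.04² + 0.18² + 0.34² + 0.35² + 0.09² = 0.0016 + 0.0324 + 0.1156 + 0.1225 + 0.0081 = 0.2802
O = 0.2882 / √(0.3176 × 0.2802) = 0.2882 / 0.29831 = 0.9661
O = 0.9661 > 0.4 → Yes.

Yes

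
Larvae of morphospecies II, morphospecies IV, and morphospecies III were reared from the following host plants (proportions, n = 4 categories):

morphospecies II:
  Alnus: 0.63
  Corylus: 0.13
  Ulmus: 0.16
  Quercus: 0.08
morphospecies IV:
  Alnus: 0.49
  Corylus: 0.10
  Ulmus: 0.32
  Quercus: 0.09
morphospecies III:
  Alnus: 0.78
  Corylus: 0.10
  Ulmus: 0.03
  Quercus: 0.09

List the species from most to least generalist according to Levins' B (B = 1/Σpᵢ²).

Σp_IIᵢ² = 0.63² + 0.13² + 0.16² + 0.08² = 0.3969 + 0.0169 + 0.0256 + 0.0064 = 0.4458
B_II = 1 / 0.4458 = 2.2432
Σp_IVᵢ² = 0.49² + 0.10² + 0.32² + 0.09² = 0.2401 + 0.0100 + 0.1024 + 0.0081 = 0.3606
B_IV = 1 / 0.3606 = 2.7732
Σp_IIIᵢ² = 0.78² + 0.10² + 0.03² + 0.09² = 0.6084 + 0.0100 + 0.0009 + 0.0081 = 0.6274
B_III = 1 / 0.6274 = 1.5939
Ranking by B (broadest → narrowest): morphospecies IV (2.77) > morphospecies II (2.24) > morphospecies III (1.59)

morphospecies IV > morphospecies II > morphospecies III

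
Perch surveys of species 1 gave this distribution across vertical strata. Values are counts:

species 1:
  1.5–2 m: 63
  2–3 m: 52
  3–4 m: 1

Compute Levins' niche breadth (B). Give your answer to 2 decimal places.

2.02

Proportions for species 1 (n=116): 63/116=0.5431, 52/116=0.4483, 1/116=0.0086
Σpᵢ² = 0.5431² + 0.4483² + 0.0086² = 0.294958 + 0.200973 + 0.000074 = 0.496005
B = 1 / 0.496005 = 2.0161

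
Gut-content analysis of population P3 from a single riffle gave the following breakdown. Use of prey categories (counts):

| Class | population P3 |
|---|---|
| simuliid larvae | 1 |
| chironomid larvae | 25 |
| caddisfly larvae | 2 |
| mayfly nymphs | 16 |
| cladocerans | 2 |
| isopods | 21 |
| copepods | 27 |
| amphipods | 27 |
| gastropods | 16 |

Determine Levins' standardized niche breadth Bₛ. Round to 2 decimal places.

Proportions for population P3 (n=137): 1/137=0.0073, 25/137=0.1825, 2/137=0.0146, 16/137=0.1168, 2/137=0.0146, 21/137=0.1533, 27/137=0.1971, 27/137=0.1971, 16/137=0.1168
Σpᵢ² = 0.0073² + 0.1825² + 0.0146² + 0.1168² + 0.0146² + 0.1533² + 0.1971² + 0.1971² + 0.1168² = 0.000053 + 0.033306 + 0.000213 + 0.013642 + 0.000213 + 0.023501 + 0.038848 + 0.038848 + 0.013642 = 0.162266
B = 1 / 0.162266 = 6.1627
Bₛ = (B − 1)/(n − 1) = (6.1627 − 1)/(9 − 1) = 5.1627/8 = 0.6453

0.65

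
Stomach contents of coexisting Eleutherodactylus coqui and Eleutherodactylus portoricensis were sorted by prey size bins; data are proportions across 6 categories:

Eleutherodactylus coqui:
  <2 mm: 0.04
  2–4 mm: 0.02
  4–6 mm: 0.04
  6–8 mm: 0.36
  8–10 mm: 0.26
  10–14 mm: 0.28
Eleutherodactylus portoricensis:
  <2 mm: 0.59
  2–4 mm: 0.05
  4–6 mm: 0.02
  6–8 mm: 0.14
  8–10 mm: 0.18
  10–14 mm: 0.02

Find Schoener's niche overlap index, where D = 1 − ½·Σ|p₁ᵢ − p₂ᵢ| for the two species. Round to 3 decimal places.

0.420

Σ|p₁ᵢ − p₂ᵢ| = 0.55 + 0.03 + 0.02 + 0.22 + 0.08 + 0.26 = 1.16
D = 1 − ½ × 1.16 = 1 − 0.580 = 0.42000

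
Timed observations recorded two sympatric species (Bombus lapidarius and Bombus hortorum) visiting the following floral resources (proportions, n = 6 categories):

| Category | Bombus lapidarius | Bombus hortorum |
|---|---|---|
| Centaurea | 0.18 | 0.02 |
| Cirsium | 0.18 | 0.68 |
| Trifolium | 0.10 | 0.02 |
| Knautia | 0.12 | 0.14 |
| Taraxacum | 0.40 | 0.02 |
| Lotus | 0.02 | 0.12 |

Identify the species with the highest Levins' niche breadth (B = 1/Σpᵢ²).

Bombus lapidarius

Σp_lapiᵢ² = 0.18² + 0.18² + 0.10² + 0.12² + 0.40² + 0.02² = 0.0324 + 0.0324 + 0.0100 + 0.0144 + 0.1600 + 0.0004 = 0.2496
B_lapi = 1 / 0.2496 = 4.0064
Σp_hortᵢ² = 0.02² + 0.68² + 0.02² + 0.14² + 0.02² + 0.12² = 0.0004 + 0.4624 + 0.0004 + 0.0196 + 0.0004 + 0.0144 = 0.4976
B_hort = 1 / 0.4976 = 2.0096
Highest B → broadest niche (most generalist): Bombus lapidarius (B = 4.01).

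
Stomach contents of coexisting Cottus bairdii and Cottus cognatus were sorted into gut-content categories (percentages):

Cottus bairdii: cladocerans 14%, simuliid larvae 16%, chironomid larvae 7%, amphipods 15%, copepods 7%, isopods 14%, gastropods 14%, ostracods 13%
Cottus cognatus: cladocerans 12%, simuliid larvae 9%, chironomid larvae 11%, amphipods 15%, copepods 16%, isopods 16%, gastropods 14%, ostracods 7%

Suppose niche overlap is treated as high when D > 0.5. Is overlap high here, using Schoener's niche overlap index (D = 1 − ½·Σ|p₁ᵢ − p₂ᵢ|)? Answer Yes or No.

Yes

Convert percentages to proportions (divide by 100).
Σ|p₁ᵢ − p₂ᵢ| = 0.02 + 0.07 + 0.04 + 0.00 + 0.09 + 0.02 + 0.00 + 0.06 = 0.30
D = 1 − ½ × 0.30 = 1 − 0.150 = 0.8500
D = 0.8500 > 0.5 → Yes.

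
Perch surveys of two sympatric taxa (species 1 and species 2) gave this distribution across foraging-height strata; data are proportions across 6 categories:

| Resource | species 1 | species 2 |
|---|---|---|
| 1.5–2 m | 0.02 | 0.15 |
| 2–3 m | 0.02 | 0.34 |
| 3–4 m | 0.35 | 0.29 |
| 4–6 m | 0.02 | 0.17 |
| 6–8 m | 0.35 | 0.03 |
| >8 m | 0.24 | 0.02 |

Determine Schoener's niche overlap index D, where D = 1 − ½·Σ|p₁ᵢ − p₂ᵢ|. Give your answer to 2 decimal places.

0.40

Σ|p₁ᵢ − p₂ᵢ| = 0.13 + 0.32 + 0.06 + 0.15 + 0.32 + 0.22 = 1.20
D = 1 − ½ × 1.20 = 1 − 0.600 = 0.4000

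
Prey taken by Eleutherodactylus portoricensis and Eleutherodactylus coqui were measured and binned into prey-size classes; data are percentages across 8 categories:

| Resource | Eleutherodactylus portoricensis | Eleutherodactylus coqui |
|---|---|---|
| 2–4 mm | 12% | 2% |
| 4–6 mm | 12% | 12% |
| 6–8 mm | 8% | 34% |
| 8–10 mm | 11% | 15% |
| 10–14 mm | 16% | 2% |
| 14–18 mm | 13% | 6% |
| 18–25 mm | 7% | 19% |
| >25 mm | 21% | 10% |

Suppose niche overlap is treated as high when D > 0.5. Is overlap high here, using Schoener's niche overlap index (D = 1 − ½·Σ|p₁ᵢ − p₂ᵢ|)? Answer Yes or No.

Convert percentages to proportions (divide by 100).
Σ|p₁ᵢ − p₂ᵢ| = 0.10 + 0.00 + 0.26 + 0.04 + 0.14 + 0.07 + 0.12 + 0.11 = 0.84
D = 1 − ½ × 0.84 = 1 − 0.420 = 0.5800
D = 0.5800 > 0.5 → Yes.

Yes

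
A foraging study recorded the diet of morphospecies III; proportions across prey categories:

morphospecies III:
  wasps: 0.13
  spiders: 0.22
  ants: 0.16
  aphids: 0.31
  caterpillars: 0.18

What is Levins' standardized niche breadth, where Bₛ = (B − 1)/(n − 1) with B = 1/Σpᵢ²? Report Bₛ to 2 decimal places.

0.89

Σpᵢ² = 0.13² + 0.22² + 0.16² + 0.31² + 0.18² = 0.0169 + 0.0484 + 0.0256 + 0.0961 + 0.0324 = 0.2194
B = 1 / 0.2194 = 4.5579
Bₛ = (B − 1)/(n − 1) = (4.5579 − 1)/(5 − 1) = 3.5579/4 = 0.8895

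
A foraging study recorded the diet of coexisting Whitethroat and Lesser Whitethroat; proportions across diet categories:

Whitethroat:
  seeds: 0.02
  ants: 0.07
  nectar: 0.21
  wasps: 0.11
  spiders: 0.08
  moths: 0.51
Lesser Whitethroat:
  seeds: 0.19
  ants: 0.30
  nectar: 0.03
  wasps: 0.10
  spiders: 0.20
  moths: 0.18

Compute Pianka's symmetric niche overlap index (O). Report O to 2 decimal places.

0.57

Σ p₁ᵢp₂ᵢ = 0.0038 + 0.0210 + 0.0063 + 0.0110 + 0.0160 + 0.0918 = 0.1499
Σp_1ᵢ² = 0.02² + 0.07² + 0.21² + 0.11² + 0.08² + 0.51² = 0.0004 + 0.0049 + 0.0441 + 0.0121 + 0.0064 + 0.2601 = 0.3280
Σp_2ᵢ² = 0.19² + 0.30² + 0.03² + 0.10² + 0.20² + 0.18² = 0.0361 + 0.0900 + 0.0009 + 0.0100 + 0.0400 + 0.0324 = 0.2094
O = 0.1499 / √(0.3280 × 0.2094) = 0.1499 / 0.26207 = 0.5720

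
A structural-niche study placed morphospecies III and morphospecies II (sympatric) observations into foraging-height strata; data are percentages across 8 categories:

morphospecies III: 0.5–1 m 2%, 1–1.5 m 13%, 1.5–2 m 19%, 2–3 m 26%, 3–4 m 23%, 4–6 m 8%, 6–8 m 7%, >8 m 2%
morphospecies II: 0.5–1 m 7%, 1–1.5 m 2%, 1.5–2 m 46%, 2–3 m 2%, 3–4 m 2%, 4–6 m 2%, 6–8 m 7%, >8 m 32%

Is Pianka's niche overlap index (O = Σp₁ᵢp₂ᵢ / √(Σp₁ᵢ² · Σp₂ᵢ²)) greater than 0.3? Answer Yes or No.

Convert percentages to proportions (divide by 100).
Σ p₁ᵢp₂ᵢ = 0.0014 + 0.0026 + 0.0874 + 0.0052 + 0.0046 + 0.0016 + 0.0049 + 0.0064 = 0.1141
Σp_1ᵢ² = 0.02² + 0.13² + 0.19² + 0.26² + 0.23² + 0.08² + 0.07² + 0.02² = 0.0004 + 0.0169 + 0.0361 + 0.0676 + 0.0529 + 0.0064 + 0.0049 + 0.0004 = 0.1856
Σp_2ᵢ² = 0.07² + 0.02² + 0.46² + 0.02² + 0.02² + 0.02² + 0.07² + 0.32² = 0.0049 + 0.0004 + 0.2116 + 0.0004 + 0.0004 + 0.0004 + 0.0049 + 0.1024 = 0.3254
O = 0.1141 / √(0.1856 × 0.3254) = 0.1141 / 0.24575 = 0.4643
O = 0.4643 > 0.3 → Yes.

Yes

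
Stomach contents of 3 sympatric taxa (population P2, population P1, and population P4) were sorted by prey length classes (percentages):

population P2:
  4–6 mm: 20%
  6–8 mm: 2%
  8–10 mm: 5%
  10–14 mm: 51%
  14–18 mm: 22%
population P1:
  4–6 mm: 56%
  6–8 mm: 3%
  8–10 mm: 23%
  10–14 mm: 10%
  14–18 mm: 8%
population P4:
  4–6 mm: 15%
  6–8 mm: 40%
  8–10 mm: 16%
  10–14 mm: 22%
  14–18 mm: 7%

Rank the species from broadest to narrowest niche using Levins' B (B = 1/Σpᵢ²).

population P4 > population P2 > population P1

Convert percentages to proportions (divide by 100).
Σp_P2ᵢ² = 0.20² + 0.02² + 0.05² + 0.51² + 0.22² = 0.0400 + 0.0004 + 0.0025 + 0.2601 + 0.0484 = 0.3514
B_P2 = 1 / 0.3514 = 2.8458
Σp_P1ᵢ² = 0.56² + 0.03² + 0.23² + 0.10² + 0.08² = 0.3136 + 0.0009 + 0.0529 + 0.0100 + 0.0064 = 0.3838
B_P1 = 1 / 0.3838 = 2.6055
Σp_P4ᵢ² = 0.15² + 0.40² + 0.16² + 0.22² + 0.07² = 0.0225 + 0.1600 + 0.0256 + 0.0484 + 0.0049 = 0.2614
B_P4 = 1 / 0.2614 = 3.8256
Ranking by B (broadest → narrowest): population P4 (3.83) > population P2 (2.85) > population P1 (2.61)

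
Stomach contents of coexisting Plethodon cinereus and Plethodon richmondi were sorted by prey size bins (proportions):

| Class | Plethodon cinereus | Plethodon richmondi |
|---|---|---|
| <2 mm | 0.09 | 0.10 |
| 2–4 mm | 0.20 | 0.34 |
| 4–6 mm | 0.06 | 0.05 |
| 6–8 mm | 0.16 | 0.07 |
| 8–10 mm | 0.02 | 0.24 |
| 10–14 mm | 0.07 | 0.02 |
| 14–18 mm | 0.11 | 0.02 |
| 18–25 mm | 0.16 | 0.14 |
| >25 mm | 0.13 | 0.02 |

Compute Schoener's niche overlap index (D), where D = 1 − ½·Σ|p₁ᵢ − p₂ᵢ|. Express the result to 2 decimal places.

0.63

Σ|p₁ᵢ − p₂ᵢ| = 0.01 + 0.14 + 0.01 + 0.09 + 0.22 + 0.05 + 0.09 + 0.02 + 0.11 = 0.74
D = 1 − ½ × 0.74 = 1 − 0.370 = 0.6300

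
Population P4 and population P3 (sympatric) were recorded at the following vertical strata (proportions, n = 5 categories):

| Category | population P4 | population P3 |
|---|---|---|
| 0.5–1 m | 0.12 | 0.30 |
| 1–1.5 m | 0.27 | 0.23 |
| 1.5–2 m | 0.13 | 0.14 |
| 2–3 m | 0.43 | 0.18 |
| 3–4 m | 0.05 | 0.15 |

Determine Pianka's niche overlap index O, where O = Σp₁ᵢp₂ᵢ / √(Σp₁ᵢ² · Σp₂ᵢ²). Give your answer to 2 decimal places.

0.80

Σ p₁ᵢp₂ᵢ = 0.0360 + 0.0621 + 0.0182 + 0.0774 + 0.0075 = 0.2012
Σp_1ᵢ² = 0.12² + 0.27² + 0.13² + 0.43² + 0.05² = 0.0144 + 0.0729 + 0.0169 + 0.1849 + 0.0025 = 0.2916
Σp_2ᵢ² = 0.30² + 0.23² + 0.14² + 0.18² + 0.15² = 0.0900 + 0.0529 + 0.0196 + 0.0324 + 0.0225 = 0.2174
O = 0.2012 / √(0.2916 × 0.2174) = 0.2012 / 0.25178 = 0.7991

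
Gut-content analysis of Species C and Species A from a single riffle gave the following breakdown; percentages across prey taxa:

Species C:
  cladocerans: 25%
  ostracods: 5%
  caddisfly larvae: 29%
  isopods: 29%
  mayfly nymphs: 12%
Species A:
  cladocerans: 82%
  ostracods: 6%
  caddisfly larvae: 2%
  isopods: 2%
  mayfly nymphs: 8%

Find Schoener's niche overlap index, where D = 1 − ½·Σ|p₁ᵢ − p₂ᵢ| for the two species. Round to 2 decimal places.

Convert percentages to proportions (divide by 100).
Σ|p₁ᵢ − p₂ᵢ| = 0.57 + 0.01 + 0.27 + 0.27 + 0.04 = 1.16
D = 1 − ½ × 1.16 = 1 − 0.580 = 0.4200

0.42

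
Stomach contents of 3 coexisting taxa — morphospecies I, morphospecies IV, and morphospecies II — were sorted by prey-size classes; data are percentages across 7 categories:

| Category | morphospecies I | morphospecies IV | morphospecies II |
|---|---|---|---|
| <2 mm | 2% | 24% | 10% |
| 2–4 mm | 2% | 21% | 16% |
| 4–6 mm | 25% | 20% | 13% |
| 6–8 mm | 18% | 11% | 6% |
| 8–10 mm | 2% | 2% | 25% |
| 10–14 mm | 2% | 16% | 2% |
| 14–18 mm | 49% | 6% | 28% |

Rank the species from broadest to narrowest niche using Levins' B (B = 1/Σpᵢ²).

morphospecies IV > morphospecies II > morphospecies I

Convert percentages to proportions (divide by 100).
Σp_Iᵢ² = 0.02² + 0.02² + 0.25² + 0.18² + 0.02² + 0.02² + 0.49² = 0.0004 + 0.0004 + 0.0625 + 0.0324 + 0.0004 + 0.0004 + 0.2401 = 0.3366
B_I = 1 / 0.3366 = 2.9709
Σp_IVᵢ² = 0.24² + 0.21² + 0.20² + 0.11² + 0.02² + 0.16² + 0.06² = 0.0576 + 0.0441 + 0.0400 + 0.0121 + 0.0004 + 0.0256 + 0.0036 = 0.1834
B_IV = 1 / 0.1834 = 5.4526
Σp_IIᵢ² = 0.10² + 0.16² + 0.13² + 0.06² + 0.25² + 0.02² + 0.28² = 0.0100 + 0.0256 + 0.0169 + 0.0036 + 0.0625 + 0.0004 + 0.0784 = 0.1974
B_II = 1 / 0.1974 = 5.0659
Ranking by B (broadest → narrowest): morphospecies IV (5.45) > morphospecies II (5.07) > morphospecies I (2.97)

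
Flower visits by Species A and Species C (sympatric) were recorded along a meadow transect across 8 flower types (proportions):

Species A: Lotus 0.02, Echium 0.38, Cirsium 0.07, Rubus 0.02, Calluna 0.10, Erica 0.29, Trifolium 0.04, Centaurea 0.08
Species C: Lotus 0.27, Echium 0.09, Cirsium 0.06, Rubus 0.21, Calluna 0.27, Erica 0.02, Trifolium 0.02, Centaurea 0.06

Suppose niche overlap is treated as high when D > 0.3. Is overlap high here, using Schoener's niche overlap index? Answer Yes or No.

Yes

Σ|p₁ᵢ − p₂ᵢ| = 0.25 + 0.29 + 0.01 + 0.19 + 0.17 + 0.27 + 0.02 + 0.02 = 1.22
D = 1 − ½ × 1.22 = 1 − 0.610 = 0.3900
D = 0.3900 > 0.3 → Yes.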